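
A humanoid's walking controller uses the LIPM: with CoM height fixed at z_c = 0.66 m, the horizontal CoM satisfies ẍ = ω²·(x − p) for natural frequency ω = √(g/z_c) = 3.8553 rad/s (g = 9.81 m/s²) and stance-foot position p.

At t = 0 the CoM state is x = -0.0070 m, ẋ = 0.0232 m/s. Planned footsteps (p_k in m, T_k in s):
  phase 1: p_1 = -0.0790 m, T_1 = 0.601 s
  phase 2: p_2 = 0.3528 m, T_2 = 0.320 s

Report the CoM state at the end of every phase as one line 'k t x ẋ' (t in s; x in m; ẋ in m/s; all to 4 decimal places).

1 0.6010 0.3200 1.5133
2 0.9210 0.9085 2.6199

phase 1: p=-0.0790, T=0.601, ωT=2.317035, cosh=5.122058, sinh=5.023493; start (x,ẋ)=(-0.007000, 0.023200) → end (x,ẋ)=(0.320018, 1.513261)
phase 2: p=0.3528, T=0.320, ωT=1.233696, cosh=1.862556, sinh=1.571342; start (x,ẋ)=(0.320018, 1.513261) → end (x,ẋ)=(0.908516, 2.619940)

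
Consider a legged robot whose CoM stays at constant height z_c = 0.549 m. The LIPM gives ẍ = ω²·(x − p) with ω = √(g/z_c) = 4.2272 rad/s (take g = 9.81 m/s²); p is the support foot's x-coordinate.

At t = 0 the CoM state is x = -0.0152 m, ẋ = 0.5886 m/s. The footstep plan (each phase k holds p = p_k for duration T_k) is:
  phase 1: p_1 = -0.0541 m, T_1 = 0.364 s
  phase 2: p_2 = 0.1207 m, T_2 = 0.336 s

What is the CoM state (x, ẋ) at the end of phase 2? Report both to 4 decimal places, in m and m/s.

phase 1: p=-0.0541, T=0.364, ωT=1.538701, cosh=2.436597, sinh=2.221937; start (x,ẋ)=(-0.015200, 0.588600) → end (x,ẋ)=(0.350069, 1.799552)
phase 2: p=0.1207, T=0.336, ωT=1.420339, cosh=2.190078, sinh=1.948446; start (x,ẋ)=(0.350069, 1.799552) → end (x,ẋ)=(1.452504, 5.830347)

x = 1.4525, ẋ = 5.8303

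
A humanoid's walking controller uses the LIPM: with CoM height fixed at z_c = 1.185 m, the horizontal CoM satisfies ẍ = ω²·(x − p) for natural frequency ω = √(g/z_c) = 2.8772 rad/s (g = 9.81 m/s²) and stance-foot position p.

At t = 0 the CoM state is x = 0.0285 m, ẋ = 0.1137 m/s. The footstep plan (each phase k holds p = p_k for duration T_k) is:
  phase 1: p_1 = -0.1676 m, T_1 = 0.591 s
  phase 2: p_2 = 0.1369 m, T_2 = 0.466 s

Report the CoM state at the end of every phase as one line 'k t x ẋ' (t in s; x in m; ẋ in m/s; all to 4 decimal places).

phase 1: p=-0.1676, T=0.591, ωT=1.700425, cosh=2.829441, sinh=2.646835; start (x,ẋ)=(0.028500, 0.113700) → end (x,ẋ)=(0.491850, 1.815102)
phase 2: p=0.1369, T=0.466, ωT=1.340775, cosh=2.041824, sinh=1.780181; start (x,ẋ)=(0.491850, 1.815102) → end (x,ẋ)=(1.984685, 5.524149)

1 0.5910 0.4918 1.8151
2 1.0570 1.9847 5.5241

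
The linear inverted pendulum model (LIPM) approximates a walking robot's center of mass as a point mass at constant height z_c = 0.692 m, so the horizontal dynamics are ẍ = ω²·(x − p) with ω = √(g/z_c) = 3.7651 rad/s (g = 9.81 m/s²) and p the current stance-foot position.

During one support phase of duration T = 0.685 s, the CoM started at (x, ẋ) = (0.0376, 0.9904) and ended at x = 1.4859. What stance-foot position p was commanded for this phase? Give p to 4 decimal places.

p = 0.0866

ωT = 3.7651·0.685 = 2.579093; cosh(ωT) = 6.630512, sinh(ωT) = 6.554669
x(T) = p + (x₀−p)·cosh(ωT) + (ẋ₀/ω)·sinh(ωT) ⇒ p·(1 − cosh) = x(T) − x₀·cosh − (ẋ₀/ω)·sinh
numerator   = 1.4859 − (0.0376)·6.630512 − (0.9904/3.7651)·6.554669 = -0.487596
denominator = 1 − 6.630512 = -5.630512
p = -0.487596 / -5.630512 = 0.0866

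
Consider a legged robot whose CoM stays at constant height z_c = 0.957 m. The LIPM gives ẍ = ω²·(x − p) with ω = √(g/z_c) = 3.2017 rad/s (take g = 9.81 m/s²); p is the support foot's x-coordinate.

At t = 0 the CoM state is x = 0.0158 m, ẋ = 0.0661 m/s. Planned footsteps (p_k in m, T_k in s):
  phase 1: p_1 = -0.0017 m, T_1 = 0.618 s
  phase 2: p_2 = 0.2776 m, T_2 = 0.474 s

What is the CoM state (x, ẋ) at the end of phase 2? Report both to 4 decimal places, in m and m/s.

phase 1: p=-0.0017, T=0.618, ωT=1.978651, cosh=3.685616, sinh=3.547360; start (x,ẋ)=(0.015800, 0.066100) → end (x,ẋ)=(0.136035, 0.442377)
phase 2: p=0.2776, T=0.474, ωT=1.517606, cosh=2.390264, sinh=2.171028; start (x,ẋ)=(0.136035, 0.442377) → end (x,ẋ)=(0.239191, 0.073379)

x = 0.2392, ẋ = 0.0734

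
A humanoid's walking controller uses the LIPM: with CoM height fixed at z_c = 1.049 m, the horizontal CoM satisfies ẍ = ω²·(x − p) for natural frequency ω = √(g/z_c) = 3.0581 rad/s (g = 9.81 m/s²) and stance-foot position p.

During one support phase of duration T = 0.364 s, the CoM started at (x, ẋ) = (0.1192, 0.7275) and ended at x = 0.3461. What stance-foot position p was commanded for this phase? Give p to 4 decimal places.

ωT = 3.0581·0.364 = 1.113148; cosh(ωT) = 1.686225, sinh(ωT) = 1.357702
x(T) = p + (x₀−p)·cosh(ωT) + (ẋ₀/ω)·sinh(ωT) ⇒ p·(1 − cosh) = x(T) − x₀·cosh − (ẋ₀/ω)·sinh
numerator   = 0.3461 − (0.1192)·1.686225 − (0.7275/3.0581)·1.357702 = -0.177886
denominator = 1 − 1.686225 = -0.686225
p = -0.177886 / -0.686225 = 0.2592

p = 0.2592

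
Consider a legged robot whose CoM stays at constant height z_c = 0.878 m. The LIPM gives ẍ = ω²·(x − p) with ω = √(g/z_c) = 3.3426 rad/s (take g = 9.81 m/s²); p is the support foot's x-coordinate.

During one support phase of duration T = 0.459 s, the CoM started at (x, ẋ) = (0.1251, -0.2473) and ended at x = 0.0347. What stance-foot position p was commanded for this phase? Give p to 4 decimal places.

p = 0.0738

ωT = 3.3426·0.459 = 1.534253; cosh(ωT) = 2.426739, sinh(ωT) = 2.211122
x(T) = p + (x₀−p)·cosh(ωT) + (ẋ₀/ω)·sinh(ωT) ⇒ p·(1 − cosh) = x(T) − x₀·cosh − (ẋ₀/ω)·sinh
numerator   = 0.0347 − (0.1251)·2.426739 − (-0.2473/3.3426)·2.211122 = -0.105297
denominator = 1 − 2.426739 = -1.426739
p = -0.105297 / -1.426739 = 0.0738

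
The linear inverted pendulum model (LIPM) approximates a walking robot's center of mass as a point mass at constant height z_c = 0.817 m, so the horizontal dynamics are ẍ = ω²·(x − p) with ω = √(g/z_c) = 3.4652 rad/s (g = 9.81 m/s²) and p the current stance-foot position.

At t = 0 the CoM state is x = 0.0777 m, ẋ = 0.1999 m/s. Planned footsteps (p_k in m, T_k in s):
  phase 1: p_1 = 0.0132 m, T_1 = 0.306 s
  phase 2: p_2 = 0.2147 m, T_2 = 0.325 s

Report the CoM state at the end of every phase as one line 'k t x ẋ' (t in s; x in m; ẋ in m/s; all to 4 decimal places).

1 0.3060 0.1908 0.6072
2 0.6310 0.4157 0.9203

phase 1: p=0.0132, T=0.306, ωT=1.060351, cosh=1.616860, sinh=1.270525; start (x,ẋ)=(0.077700, 0.199900) → end (x,ẋ)=(0.190781, 0.607179)
phase 2: p=0.2147, T=0.325, ωT=1.126190, cosh=1.704075, sinh=1.379809; start (x,ẋ)=(0.190781, 0.607179) → end (x,ẋ)=(0.415714, 0.920317)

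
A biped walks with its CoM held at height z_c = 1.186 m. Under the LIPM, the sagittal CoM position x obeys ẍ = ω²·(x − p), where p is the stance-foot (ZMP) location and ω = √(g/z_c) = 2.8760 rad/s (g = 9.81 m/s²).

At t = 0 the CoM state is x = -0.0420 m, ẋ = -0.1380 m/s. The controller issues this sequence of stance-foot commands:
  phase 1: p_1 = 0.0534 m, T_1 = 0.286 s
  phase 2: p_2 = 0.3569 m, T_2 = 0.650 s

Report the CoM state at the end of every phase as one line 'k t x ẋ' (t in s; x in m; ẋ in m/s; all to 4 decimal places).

1 0.2860 -0.1202 -0.4394
2 0.9360 -1.7103 -5.8014

phase 1: p=0.0534, T=0.286, ωT=0.822536, cosh=1.357791, sinh=0.918474; start (x,ẋ)=(-0.042000, -0.138000) → end (x,ẋ)=(-0.120205, -0.439377)
phase 2: p=0.3569, T=0.650, ωT=1.869400, cosh=3.319310, sinh=3.165094; start (x,ẋ)=(-0.120205, -0.439377) → end (x,ẋ)=(-1.710302, -5.801423)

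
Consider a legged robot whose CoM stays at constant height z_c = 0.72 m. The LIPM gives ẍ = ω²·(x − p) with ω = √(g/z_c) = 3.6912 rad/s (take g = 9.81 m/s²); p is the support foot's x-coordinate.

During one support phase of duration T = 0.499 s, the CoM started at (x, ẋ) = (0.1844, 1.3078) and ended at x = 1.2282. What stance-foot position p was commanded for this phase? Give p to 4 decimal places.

ωT = 3.6912·0.499 = 1.841909; cosh(ωT) = 3.233542, sinh(ωT) = 3.075027
x(T) = p + (x₀−p)·cosh(ωT) + (ẋ₀/ω)·sinh(ωT) ⇒ p·(1 − cosh) = x(T) − x₀·cosh − (ẋ₀/ω)·sinh
numerator   = 1.2282 − (0.1844)·3.233542 − (1.3078/3.6912)·3.075027 = -0.457554
denominator = 1 − 3.233542 = -2.233542
p = -0.457554 / -2.233542 = 0.2049

p = 0.2049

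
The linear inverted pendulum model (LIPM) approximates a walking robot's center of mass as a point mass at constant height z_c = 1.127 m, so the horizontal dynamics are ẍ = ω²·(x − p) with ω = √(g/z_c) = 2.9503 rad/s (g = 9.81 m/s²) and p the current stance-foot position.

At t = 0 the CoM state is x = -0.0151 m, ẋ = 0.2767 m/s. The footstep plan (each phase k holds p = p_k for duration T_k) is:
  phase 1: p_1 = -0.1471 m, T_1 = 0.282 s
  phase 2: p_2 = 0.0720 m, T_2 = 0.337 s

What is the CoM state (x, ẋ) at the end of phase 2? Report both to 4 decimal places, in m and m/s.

x = 0.4396, ẋ = 1.3055

phase 1: p=-0.1471, T=0.282, ωT=0.831985, cosh=1.366530, sinh=0.931345; start (x,ẋ)=(-0.015100, 0.276700) → end (x,ẋ)=(0.120630, 0.740821)
phase 2: p=0.0720, T=0.337, ωT=0.994251, cosh=1.536350, sinh=1.166350; start (x,ẋ)=(0.120630, 0.740821) → end (x,ẋ)=(0.439584, 1.305501)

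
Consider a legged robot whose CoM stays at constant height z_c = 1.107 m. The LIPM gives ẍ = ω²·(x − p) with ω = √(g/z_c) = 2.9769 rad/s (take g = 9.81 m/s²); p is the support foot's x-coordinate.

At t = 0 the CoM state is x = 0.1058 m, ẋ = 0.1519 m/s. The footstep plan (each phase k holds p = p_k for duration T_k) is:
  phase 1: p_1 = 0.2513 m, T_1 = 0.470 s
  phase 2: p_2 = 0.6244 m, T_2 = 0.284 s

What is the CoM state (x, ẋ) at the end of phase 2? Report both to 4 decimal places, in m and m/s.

x = -0.3463, ẋ = -2.3509

phase 1: p=0.2513, T=0.470, ωT=1.399143, cosh=2.149267, sinh=1.902459; start (x,ẋ)=(0.105800, 0.151900) → end (x,ẋ)=(0.035657, -0.497555)
phase 2: p=0.6244, T=0.284, ωT=0.845440, cosh=1.379185, sinh=0.949816; start (x,ẋ)=(0.035657, -0.497555) → end (x,ẋ)=(-0.346337, -2.350897)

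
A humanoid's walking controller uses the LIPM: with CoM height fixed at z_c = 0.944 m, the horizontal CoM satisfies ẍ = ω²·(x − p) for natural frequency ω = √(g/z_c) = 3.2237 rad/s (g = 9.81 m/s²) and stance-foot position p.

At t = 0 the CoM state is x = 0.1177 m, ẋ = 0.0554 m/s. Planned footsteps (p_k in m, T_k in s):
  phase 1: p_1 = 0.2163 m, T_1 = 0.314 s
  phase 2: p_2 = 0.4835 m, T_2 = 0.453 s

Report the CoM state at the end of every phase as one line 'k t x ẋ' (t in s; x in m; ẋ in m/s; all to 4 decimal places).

1 0.3140 0.0832 -0.2933
2 0.7670 -0.6104 -3.2949

phase 1: p=0.2163, T=0.314, ωT=1.012242, cosh=1.557583, sinh=1.194180; start (x,ẋ)=(0.117700, 0.055400) → end (x,ẋ)=(0.083245, -0.293288)
phase 2: p=0.4835, T=0.453, ωT=1.460336, cosh=2.269783, sinh=2.037624; start (x,ẋ)=(0.083245, -0.293288) → end (x,ẋ)=(-0.610373, -3.294854)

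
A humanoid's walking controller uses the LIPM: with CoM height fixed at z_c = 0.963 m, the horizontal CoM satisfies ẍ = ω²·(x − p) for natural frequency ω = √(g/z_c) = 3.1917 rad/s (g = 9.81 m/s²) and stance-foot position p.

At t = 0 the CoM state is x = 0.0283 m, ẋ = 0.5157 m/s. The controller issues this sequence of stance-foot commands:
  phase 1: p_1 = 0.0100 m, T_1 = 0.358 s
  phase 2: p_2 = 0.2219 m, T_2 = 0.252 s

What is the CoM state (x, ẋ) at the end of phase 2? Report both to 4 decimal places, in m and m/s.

x = 0.5577, ẋ = 1.4395

phase 1: p=0.0100, T=0.358, ωT=1.142629, cosh=1.726989, sinh=1.408009; start (x,ẋ)=(0.028300, 0.515700) → end (x,ẋ)=(0.269103, 0.972847)
phase 2: p=0.2219, T=0.252, ωT=0.804308, cosh=1.341274, sinh=0.893876; start (x,ẋ)=(0.269103, 0.972847) → end (x,ẋ)=(0.557671, 1.439525)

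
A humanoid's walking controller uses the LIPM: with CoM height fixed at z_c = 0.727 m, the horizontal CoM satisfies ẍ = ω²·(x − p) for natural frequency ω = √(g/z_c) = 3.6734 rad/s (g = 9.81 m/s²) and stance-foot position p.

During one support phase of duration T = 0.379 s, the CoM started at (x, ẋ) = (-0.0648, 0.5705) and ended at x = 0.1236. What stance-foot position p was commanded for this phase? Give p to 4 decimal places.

p = 0.0274

ωT = 3.6734·0.379 = 1.392219; cosh(ωT) = 2.136145, sinh(ωT) = 1.887622
x(T) = p + (x₀−p)·cosh(ωT) + (ẋ₀/ω)·sinh(ωT) ⇒ p·(1 − cosh) = x(T) − x₀·cosh − (ẋ₀/ω)·sinh
numerator   = 0.1236 − (-0.0648)·2.136145 − (0.5705/3.6734)·1.887622 = -0.031136
denominator = 1 − 2.136145 = -1.136145
p = -0.031136 / -1.136145 = 0.0274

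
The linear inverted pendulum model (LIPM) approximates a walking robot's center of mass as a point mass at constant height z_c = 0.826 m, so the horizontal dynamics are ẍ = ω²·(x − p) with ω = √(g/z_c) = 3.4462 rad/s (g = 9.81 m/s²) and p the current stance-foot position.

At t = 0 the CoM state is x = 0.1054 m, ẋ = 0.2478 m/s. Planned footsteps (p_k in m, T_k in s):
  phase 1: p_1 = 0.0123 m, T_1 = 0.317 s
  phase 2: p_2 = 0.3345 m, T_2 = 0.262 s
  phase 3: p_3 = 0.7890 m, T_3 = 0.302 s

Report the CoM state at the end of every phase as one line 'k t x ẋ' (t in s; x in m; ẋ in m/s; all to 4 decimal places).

1 0.3170 0.2618 0.8355
2 0.5790 0.4800 0.9417
3 0.8810 0.6356 0.1801

phase 1: p=0.0123, T=0.317, ωT=1.092445, cosh=1.658476, sinh=1.323080; start (x,ẋ)=(0.105400, 0.247800) → end (x,ẋ)=(0.261841, 0.835469)
phase 2: p=0.3345, T=0.262, ωT=0.902904, cosh=1.436074, sinh=1.030683; start (x,ẋ)=(0.261841, 0.835469) → end (x,ẋ)=(0.480026, 0.941713)
phase 3: p=0.7890, T=0.302, ωT=1.040752, cosh=1.592268, sinh=1.239079; start (x,ẋ)=(0.480026, 0.941713) → end (x,ẋ)=(0.635624, 0.180107)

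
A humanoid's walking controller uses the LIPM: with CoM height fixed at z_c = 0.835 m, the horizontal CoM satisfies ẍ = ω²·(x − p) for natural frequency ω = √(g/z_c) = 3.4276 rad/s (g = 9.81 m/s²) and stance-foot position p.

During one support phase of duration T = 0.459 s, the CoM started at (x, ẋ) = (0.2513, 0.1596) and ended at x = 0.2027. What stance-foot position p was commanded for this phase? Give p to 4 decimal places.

ωT = 3.4276·0.459 = 1.573268; cosh(ωT) = 2.514875, sinh(ωT) = 2.307509
x(T) = p + (x₀−p)·cosh(ωT) + (ẋ₀/ω)·sinh(ωT) ⇒ p·(1 − cosh) = x(T) − x₀·cosh − (ẋ₀/ω)·sinh
numerator   = 0.2027 − (0.2513)·2.514875 − (0.1596/3.4276)·2.307509 = -0.536733
denominator = 1 − 2.514875 = -1.514875
p = -0.536733 / -1.514875 = 0.3543

p = 0.3543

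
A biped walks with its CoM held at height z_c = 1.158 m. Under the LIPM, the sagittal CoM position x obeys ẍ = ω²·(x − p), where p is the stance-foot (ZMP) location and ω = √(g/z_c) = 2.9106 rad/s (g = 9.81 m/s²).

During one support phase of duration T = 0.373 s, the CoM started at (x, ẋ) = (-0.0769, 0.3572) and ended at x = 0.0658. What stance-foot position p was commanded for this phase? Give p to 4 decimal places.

p = -0.0487

ωT = 2.9106·0.373 = 1.085654; cosh(ωT) = 1.649528, sinh(ωT) = 1.311847
x(T) = p + (x₀−p)·cosh(ωT) + (ẋ₀/ω)·sinh(ωT) ⇒ p·(1 − cosh) = x(T) − x₀·cosh − (ẋ₀/ω)·sinh
numerator   = 0.0658 − (-0.0769)·1.649528 − (0.3572/2.9106)·1.311847 = 0.031654
denominator = 1 − 1.649528 = -0.649528
p = 0.031654 / -0.649528 = -0.0487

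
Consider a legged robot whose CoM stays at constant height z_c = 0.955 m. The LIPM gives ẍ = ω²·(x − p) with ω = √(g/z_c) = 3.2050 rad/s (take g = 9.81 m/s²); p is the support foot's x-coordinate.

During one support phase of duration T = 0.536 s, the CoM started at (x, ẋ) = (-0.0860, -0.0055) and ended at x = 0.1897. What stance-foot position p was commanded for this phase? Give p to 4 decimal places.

p = -0.2354

ωT = 3.2050·0.536 = 1.717880; cosh(ωT) = 2.876074, sinh(ωT) = 2.696628
x(T) = p + (x₀−p)·cosh(ωT) + (ẋ₀/ω)·sinh(ωT) ⇒ p·(1 − cosh) = x(T) − x₀·cosh − (ẋ₀/ω)·sinh
numerator   = 0.1897 − (-0.0860)·2.876074 − (-0.0055/3.2050)·2.696628 = 0.441670
denominator = 1 − 2.876074 = -1.876074
p = 0.441670 / -1.876074 = -0.2354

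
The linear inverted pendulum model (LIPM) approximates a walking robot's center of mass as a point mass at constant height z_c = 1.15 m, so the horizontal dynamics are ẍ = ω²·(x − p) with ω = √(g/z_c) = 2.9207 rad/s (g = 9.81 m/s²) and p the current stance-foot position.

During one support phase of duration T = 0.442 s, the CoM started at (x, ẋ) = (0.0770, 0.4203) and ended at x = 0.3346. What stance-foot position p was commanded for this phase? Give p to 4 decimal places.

ωT = 2.9207·0.442 = 1.290949; cosh(ωT) = 1.955623, sinh(ωT) = 1.680614
x(T) = p + (x₀−p)·cosh(ωT) + (ẋ₀/ω)·sinh(ωT) ⇒ p·(1 − cosh) = x(T) − x₀·cosh − (ẋ₀/ω)·sinh
numerator   = 0.3346 − (0.0770)·1.955623 − (0.4203/2.9207)·1.680614 = -0.057830
denominator = 1 − 1.955623 = -0.955623
p = -0.057830 / -0.955623 = 0.0605

p = 0.0605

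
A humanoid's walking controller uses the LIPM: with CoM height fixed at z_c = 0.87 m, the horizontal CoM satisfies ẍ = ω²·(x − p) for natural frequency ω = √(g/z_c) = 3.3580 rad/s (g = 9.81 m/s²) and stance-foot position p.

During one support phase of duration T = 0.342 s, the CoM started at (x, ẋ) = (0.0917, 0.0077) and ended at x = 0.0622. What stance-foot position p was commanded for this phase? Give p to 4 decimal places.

p = 0.1362

ωT = 3.3580·0.342 = 1.148436; cosh(ωT) = 1.735195, sinh(ωT) = 1.418062
x(T) = p + (x₀−p)·cosh(ωT) + (ẋ₀/ω)·sinh(ωT) ⇒ p·(1 − cosh) = x(T) − x₀·cosh − (ẋ₀/ω)·sinh
numerator   = 0.0622 − (0.0917)·1.735195 − (0.0077/3.3580)·1.418062 = -0.100169
denominator = 1 − 1.735195 = -0.735195
p = -0.100169 / -0.735195 = 0.1362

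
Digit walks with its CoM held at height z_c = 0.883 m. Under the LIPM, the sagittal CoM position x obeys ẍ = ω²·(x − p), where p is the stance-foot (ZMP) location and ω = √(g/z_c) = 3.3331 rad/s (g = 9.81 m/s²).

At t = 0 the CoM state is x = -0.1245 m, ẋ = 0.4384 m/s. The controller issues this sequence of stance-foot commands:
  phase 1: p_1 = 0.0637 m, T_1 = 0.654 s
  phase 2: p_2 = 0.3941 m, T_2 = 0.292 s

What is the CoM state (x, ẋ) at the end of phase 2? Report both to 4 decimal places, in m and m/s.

phase 1: p=0.0637, T=0.654, ωT=2.179847, cosh=4.479008, sinh=4.365949; start (x,ẋ)=(-0.124500, 0.438400) → end (x,ẋ)=(-0.204999, -0.775117)
phase 2: p=0.3941, T=0.292, ωT=0.973265, cosh=1.512210, sinh=1.134362; start (x,ẋ)=(-0.204999, -0.775117) → end (x,ẋ)=(-0.775661, -3.437300)

x = -0.7757, ẋ = -3.4373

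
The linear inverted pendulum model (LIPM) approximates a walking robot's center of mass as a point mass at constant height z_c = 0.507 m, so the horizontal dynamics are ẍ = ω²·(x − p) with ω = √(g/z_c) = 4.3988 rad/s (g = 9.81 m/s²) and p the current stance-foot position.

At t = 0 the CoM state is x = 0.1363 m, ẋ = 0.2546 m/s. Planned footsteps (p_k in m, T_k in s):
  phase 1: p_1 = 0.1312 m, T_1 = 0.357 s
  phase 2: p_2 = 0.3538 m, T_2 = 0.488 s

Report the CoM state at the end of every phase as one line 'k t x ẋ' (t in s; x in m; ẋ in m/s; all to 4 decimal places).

1 0.3570 0.2771 0.6902
2 0.8450 0.6834 1.5698

phase 1: p=0.1312, T=0.357, ωT=1.570372, cosh=2.508201, sinh=2.300233; start (x,ẋ)=(0.136300, 0.254600) → end (x,ẋ)=(0.277128, 0.690191)
phase 2: p=0.3538, T=0.488, ωT=2.146614, cosh=4.336361, sinh=4.219482; start (x,ẋ)=(0.277128, 0.690191) → end (x,ẋ)=(0.683378, 1.569836)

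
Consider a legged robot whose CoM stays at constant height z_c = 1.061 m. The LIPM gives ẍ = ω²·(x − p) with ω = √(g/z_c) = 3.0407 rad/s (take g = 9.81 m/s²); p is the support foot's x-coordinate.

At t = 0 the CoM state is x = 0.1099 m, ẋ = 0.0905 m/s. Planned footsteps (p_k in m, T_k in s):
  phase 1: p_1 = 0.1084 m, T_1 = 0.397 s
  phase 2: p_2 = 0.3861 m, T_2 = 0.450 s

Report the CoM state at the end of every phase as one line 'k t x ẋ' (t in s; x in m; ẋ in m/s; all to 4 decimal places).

phase 1: p=0.1084, T=0.397, ωT=1.207158, cosh=1.821507, sinh=1.522461; start (x,ẋ)=(0.109900, 0.090500) → end (x,ẋ)=(0.156445, 0.171790)
phase 2: p=0.3861, T=0.450, ωT=1.368315, cosh=2.091630, sinh=1.837095; start (x,ẋ)=(0.156445, 0.171790) → end (x,ẋ)=(0.009537, -0.923543)

1 0.3970 0.1564 0.1718
2 0.8470 0.0095 -0.9235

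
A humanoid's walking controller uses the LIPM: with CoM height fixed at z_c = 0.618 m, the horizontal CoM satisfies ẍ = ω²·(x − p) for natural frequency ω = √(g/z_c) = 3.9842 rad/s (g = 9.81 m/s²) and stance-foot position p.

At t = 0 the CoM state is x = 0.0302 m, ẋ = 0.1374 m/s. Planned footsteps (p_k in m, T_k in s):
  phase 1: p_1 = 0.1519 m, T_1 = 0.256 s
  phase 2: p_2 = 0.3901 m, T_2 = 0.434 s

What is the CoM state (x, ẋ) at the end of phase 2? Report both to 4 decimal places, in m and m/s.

x = -0.9888, ẋ = -5.2855

phase 1: p=0.1519, T=0.256, ωT=1.019955, cosh=1.566841, sinh=1.206230; start (x,ẋ)=(0.030200, 0.137400) → end (x,ẋ)=(0.002814, -0.369589)
phase 2: p=0.3901, T=0.434, ωT=1.729143, cosh=2.906629, sinh=2.729192; start (x,ẋ)=(0.002814, -0.369589) → end (x,ẋ)=(-0.988767, -5.285473)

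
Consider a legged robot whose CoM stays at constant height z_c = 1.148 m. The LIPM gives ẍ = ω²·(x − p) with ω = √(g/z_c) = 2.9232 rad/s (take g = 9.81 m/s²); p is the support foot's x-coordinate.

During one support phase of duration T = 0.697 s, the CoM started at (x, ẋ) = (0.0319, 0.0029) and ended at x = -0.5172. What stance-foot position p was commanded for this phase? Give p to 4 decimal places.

ωT = 2.9232·0.697 = 2.037470; cosh(ωT) = 3.900769, sinh(ωT) = 3.770411
x(T) = p + (x₀−p)·cosh(ωT) + (ẋ₀/ω)·sinh(ωT) ⇒ p·(1 − cosh) = x(T) − x₀·cosh − (ẋ₀/ω)·sinh
numerator   = -0.5172 − (0.0319)·3.900769 − (0.0029/2.9232)·3.770411 = -0.645375
denominator = 1 − 3.900769 = -2.900769
p = -0.645375 / -2.900769 = 0.2225

p = 0.2225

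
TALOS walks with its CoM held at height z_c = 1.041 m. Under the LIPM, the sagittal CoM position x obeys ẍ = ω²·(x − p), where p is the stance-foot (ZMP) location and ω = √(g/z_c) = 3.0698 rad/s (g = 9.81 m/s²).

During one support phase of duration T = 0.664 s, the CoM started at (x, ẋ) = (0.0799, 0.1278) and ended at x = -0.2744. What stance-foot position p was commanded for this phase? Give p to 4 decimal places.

ωT = 3.0698·0.664 = 2.038347; cosh(ωT) = 3.904076, sinh(ωT) = 3.773832
x(T) = p + (x₀−p)·cosh(ωT) + (ẋ₀/ω)·sinh(ωT) ⇒ p·(1 − cosh) = x(T) − x₀·cosh − (ẋ₀/ω)·sinh
numerator   = -0.2744 − (0.0799)·3.904076 − (0.1278/3.0698)·3.773832 = -0.743446
denominator = 1 − 3.904076 = -2.904076
p = -0.743446 / -2.904076 = 0.2560

p = 0.2560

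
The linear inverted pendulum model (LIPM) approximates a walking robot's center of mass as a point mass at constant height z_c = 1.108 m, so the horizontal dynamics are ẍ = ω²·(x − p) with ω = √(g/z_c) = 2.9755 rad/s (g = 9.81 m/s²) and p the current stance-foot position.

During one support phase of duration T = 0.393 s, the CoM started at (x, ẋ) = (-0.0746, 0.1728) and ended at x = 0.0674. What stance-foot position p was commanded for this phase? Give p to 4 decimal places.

ωT = 2.9755·0.393 = 1.169372; cosh(ωT) = 1.765265, sinh(ωT) = 1.454703
x(T) = p + (x₀−p)·cosh(ωT) + (ẋ₀/ω)·sinh(ωT) ⇒ p·(1 − cosh) = x(T) − x₀·cosh − (ẋ₀/ω)·sinh
numerator   = 0.0674 − (-0.0746)·1.765265 − (0.1728/2.9755)·1.454703 = 0.114608
denominator = 1 − 1.765265 = -0.765265
p = 0.114608 / -0.765265 = -0.1498

p = -0.1498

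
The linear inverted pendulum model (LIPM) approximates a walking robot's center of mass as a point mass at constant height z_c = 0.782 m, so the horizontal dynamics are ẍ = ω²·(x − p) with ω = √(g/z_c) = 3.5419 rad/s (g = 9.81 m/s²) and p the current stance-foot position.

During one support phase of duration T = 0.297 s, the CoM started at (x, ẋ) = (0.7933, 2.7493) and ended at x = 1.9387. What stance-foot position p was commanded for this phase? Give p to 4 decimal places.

p = 0.5134

ωT = 3.5419·0.297 = 1.051944; cosh(ωT) = 1.606235, sinh(ωT) = 1.256977
x(T) = p + (x₀−p)·cosh(ωT) + (ẋ₀/ω)·sinh(ωT) ⇒ p·(1 − cosh) = x(T) − x₀·cosh − (ẋ₀/ω)·sinh
numerator   = 1.9387 − (0.7933)·1.606235 − (2.7493/3.5419)·1.256977 = -0.311220
denominator = 1 − 1.606235 = -0.606235
p = -0.311220 / -0.606235 = 0.5134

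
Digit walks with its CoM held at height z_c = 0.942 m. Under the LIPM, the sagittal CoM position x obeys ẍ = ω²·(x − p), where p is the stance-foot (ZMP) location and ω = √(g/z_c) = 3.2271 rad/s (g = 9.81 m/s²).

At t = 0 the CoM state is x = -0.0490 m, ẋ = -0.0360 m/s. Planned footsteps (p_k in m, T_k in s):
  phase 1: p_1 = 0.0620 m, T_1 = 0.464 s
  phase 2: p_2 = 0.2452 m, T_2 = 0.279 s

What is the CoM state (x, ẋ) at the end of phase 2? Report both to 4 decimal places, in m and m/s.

x = -0.6937, ẋ = -2.7603

phase 1: p=0.0620, T=0.464, ωT=1.497374, cosh=2.346827, sinh=2.123110; start (x,ẋ)=(-0.049000, -0.036000) → end (x,ẋ)=(-0.222182, -0.845001)
phase 2: p=0.2452, T=0.279, ωT=0.900361, cosh=1.433457, sinh=1.027034; start (x,ẋ)=(-0.222182, -0.845001) → end (x,ẋ)=(-0.693696, -2.760337)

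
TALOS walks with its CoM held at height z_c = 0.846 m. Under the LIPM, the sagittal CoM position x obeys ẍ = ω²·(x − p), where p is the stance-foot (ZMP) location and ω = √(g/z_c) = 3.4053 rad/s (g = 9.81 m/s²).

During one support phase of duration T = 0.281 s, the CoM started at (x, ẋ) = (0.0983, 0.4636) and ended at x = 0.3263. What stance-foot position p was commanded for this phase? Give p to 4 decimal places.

ωT = 3.4053·0.281 = 0.956889; cosh(ωT) = 1.493835, sinh(ωT) = 1.109750
x(T) = p + (x₀−p)·cosh(ωT) + (ẋ₀/ω)·sinh(ωT) ⇒ p·(1 − cosh) = x(T) − x₀·cosh − (ẋ₀/ω)·sinh
numerator   = 0.3263 − (0.0983)·1.493835 − (0.4636/3.4053)·1.109750 = 0.028374
denominator = 1 − 1.493835 = -0.493835
p = 0.028374 / -0.493835 = -0.0575

p = -0.0575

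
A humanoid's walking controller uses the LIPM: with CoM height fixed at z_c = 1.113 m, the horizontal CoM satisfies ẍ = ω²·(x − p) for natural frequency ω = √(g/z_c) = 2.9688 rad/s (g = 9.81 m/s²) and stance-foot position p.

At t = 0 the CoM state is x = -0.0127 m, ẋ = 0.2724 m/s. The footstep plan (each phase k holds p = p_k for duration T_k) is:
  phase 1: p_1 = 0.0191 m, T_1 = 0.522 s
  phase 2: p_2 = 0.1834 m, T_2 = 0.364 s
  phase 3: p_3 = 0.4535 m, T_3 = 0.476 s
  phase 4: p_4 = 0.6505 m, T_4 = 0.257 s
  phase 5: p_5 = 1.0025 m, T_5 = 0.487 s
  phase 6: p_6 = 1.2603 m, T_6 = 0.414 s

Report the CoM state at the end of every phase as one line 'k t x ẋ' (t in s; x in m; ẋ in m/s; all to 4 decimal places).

1 0.5220 0.1472 0.4581
2 0.8860 0.3251 0.6125
3 1.3620 0.5727 0.5959
4 1.6190 0.7174 0.5841
5 2.1060 0.7583 -0.3882
6 2.5200 0.1245 -3.0494

phase 1: p=0.0191, T=0.522, ωT=1.549714, cosh=2.461215, sinh=2.248906; start (x,ẋ)=(-0.012700, 0.272400) → end (x,ẋ)=(0.147180, 0.458121)
phase 2: p=0.1834, T=0.364, ωT=1.080643, cosh=1.642976, sinh=1.303599; start (x,ẋ)=(0.147180, 0.458121) → end (x,ẋ)=(0.325052, 0.612505)
phase 3: p=0.4535, T=0.476, ωT=1.413149, cosh=2.176124, sinh=1.932749; start (x,ẋ)=(0.325052, 0.612505) → end (x,ẋ)=(0.572734, 0.595860)
phase 4: p=0.6505, T=0.257, ωT=0.762982, cosh=1.305468, sinh=0.839194; start (x,ẋ)=(0.572734, 0.595860) → end (x,ẋ)=(0.717412, 0.584131)
phase 5: p=1.0025, T=0.487, ωT=1.445806, cosh=2.240413, sinh=2.004857; start (x,ẋ)=(0.717412, 0.584131) → end (x,ẋ)=(0.758254, -0.388154)
phase 6: p=1.2603, T=0.414, ωT=1.229083, cosh=1.855328, sinh=1.562767; start (x,ẋ)=(0.758254, -0.388154) → end (x,ẋ)=(0.124517, -3.049417)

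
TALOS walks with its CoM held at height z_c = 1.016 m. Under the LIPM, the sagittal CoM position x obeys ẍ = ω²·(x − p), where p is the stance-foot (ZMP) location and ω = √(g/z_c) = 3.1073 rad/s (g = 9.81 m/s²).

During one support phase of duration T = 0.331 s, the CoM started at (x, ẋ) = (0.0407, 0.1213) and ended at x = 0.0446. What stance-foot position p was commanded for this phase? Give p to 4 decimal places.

ωT = 3.1073·0.331 = 1.028516; cosh(ωT) = 1.577225, sinh(ωT) = 1.219688
x(T) = p + (x₀−p)·cosh(ωT) + (ẋ₀/ω)·sinh(ωT) ⇒ p·(1 − cosh) = x(T) − x₀·cosh − (ẋ₀/ω)·sinh
numerator   = 0.0446 − (0.0407)·1.577225 − (0.1213/3.1073)·1.219688 = -0.067206
denominator = 1 − 1.577225 = -0.577225
p = -0.067206 / -0.577225 = 0.1164

p = 0.1164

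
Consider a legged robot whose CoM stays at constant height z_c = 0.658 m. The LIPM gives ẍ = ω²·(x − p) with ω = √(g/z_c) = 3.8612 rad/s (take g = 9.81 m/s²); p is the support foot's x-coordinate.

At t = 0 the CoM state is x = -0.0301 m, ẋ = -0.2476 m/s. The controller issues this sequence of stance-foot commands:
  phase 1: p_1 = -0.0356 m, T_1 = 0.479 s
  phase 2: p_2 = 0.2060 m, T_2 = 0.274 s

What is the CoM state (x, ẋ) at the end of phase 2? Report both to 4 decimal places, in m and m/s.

phase 1: p=-0.0356, T=0.479, ωT=1.849515, cosh=3.257024, sinh=3.099711; start (x,ẋ)=(-0.030100, -0.247600) → end (x,ẋ)=(-0.216456, -0.740612)
phase 2: p=0.2060, T=0.274, ωT=1.057969, cosh=1.613837, sinh=1.266677; start (x,ẋ)=(-0.216456, -0.740612) → end (x,ẋ)=(-0.718734, -3.261413)

x = -0.7187, ẋ = -3.2614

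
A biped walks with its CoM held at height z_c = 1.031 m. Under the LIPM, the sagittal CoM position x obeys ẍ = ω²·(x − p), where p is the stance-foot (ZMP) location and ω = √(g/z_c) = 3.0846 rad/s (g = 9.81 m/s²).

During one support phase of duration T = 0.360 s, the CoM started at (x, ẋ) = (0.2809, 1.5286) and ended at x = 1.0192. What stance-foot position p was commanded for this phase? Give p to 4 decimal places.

p = 0.1817

ωT = 3.0846·0.360 = 1.110456; cosh(ωT) = 1.682576, sinh(ωT) = 1.353167
x(T) = p + (x₀−p)·cosh(ωT) + (ẋ₀/ω)·sinh(ωT) ⇒ p·(1 − cosh) = x(T) − x₀·cosh − (ẋ₀/ω)·sinh
numerator   = 1.0192 − (0.2809)·1.682576 − (1.5286/3.0846)·1.353167 = -0.124009
denominator = 1 − 1.682576 = -0.682576
p = -0.124009 / -0.682576 = 0.1817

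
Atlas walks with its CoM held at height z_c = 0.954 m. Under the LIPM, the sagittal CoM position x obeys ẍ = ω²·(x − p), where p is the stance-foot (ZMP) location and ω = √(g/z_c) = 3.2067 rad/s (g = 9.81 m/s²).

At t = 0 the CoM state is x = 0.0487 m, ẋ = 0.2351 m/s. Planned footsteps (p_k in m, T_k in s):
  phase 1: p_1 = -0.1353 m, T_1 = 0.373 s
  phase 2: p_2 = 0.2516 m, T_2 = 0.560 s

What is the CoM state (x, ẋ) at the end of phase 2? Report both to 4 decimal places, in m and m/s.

x = 1.6201, ẋ = 4.5765

phase 1: p=-0.1353, T=0.373, ωT=1.196099, cosh=1.804781, sinh=1.502410; start (x,ẋ)=(0.048700, 0.235100) → end (x,ẋ)=(0.306929, 1.310775)
phase 2: p=0.2516, T=0.560, ωT=1.795752, cosh=3.095003, sinh=2.929000; start (x,ẋ)=(0.306929, 1.310775) → end (x,ẋ)=(1.620106, 4.576528)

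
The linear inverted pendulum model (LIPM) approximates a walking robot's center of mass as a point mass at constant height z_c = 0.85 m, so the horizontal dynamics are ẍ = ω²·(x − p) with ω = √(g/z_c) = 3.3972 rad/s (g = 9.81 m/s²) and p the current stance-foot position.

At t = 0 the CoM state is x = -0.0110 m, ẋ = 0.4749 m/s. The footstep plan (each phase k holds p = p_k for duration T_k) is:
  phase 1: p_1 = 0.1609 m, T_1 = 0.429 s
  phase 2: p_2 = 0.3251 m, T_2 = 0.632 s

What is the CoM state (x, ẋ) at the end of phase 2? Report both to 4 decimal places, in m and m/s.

phase 1: p=0.1609, T=0.429, ωT=1.457399, cosh=2.263807, sinh=2.030966; start (x,ẋ)=(-0.011000, 0.474900) → end (x,ẋ)=(0.055664, -0.110959)
phase 2: p=0.3251, T=0.632, ωT=2.147030, cosh=4.338117, sinh=4.221286; start (x,ẋ)=(0.055664, -0.110959) → end (x,ẋ)=(-0.981622, -4.345220)

x = -0.9816, ẋ = -4.3452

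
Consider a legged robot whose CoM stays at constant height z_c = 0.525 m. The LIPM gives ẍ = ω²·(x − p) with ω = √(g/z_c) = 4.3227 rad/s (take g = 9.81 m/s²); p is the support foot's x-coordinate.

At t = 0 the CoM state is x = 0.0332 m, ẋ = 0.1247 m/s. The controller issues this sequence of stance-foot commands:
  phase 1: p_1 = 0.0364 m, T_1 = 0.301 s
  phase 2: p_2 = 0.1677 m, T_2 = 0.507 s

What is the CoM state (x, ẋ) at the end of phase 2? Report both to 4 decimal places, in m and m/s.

phase 1: p=0.0364, T=0.301, ωT=1.301133, cosh=1.972839, sinh=1.700616; start (x,ẋ)=(0.033200, 0.124700) → end (x,ẋ)=(0.079146, 0.222489)
phase 2: p=0.1677, T=0.507, ωT=2.191609, cosh=4.530669, sinh=4.418932; start (x,ẋ)=(0.079146, 0.222489) → end (x,ẋ)=(-0.006068, -0.683513)

x = -0.0061, ẋ = -0.6835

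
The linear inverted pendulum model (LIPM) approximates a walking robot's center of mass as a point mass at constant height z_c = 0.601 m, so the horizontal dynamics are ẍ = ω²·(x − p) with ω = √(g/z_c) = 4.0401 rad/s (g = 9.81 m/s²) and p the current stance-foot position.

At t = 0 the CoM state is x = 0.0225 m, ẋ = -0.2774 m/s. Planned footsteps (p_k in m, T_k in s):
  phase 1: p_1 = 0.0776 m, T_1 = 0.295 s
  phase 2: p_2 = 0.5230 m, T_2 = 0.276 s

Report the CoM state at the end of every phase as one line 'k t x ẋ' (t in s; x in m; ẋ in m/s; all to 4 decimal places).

phase 1: p=0.0776, T=0.295, ωT=1.191829, cosh=1.798383, sinh=1.494718; start (x,ẋ)=(0.022500, -0.277400) → end (x,ẋ)=(-0.124121, -0.831610)
phase 2: p=0.5230, T=0.276, ωT=1.115068, cosh=1.688834, sinh=1.360941; start (x,ẋ)=(-0.124121, -0.831610) → end (x,ẋ)=(-0.850014, -4.962538)

1 0.2950 -0.1241 -0.8316
2 0.5710 -0.8500 -4.9625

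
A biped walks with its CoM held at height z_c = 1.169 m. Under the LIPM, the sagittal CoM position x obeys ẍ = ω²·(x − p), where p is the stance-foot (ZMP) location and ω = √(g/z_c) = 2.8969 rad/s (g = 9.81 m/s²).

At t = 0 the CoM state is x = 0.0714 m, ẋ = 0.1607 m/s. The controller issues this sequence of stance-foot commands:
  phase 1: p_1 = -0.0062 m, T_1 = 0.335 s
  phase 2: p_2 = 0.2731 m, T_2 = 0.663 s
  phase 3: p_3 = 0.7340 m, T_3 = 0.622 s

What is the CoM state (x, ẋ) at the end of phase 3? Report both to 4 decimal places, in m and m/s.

x = 0.7832, ẋ = 0.3817

phase 1: p=-0.0062, T=0.335, ωT=0.970462, cosh=1.509035, sinh=1.130127; start (x,ẋ)=(0.071400, 0.160700) → end (x,ẋ)=(0.173593, 0.496554)
phase 2: p=0.2731, T=0.663, ωT=1.920645, cosh=3.485935, sinh=3.339422; start (x,ẋ)=(0.173593, 0.496554) → end (x,ẋ)=(0.498630, 0.768324)
phase 3: p=0.7340, T=0.622, ωT=1.801872, cosh=3.112986, sinh=2.947996; start (x,ẋ)=(0.498630, 0.768324) → end (x,ẋ)=(0.783174, 0.381714)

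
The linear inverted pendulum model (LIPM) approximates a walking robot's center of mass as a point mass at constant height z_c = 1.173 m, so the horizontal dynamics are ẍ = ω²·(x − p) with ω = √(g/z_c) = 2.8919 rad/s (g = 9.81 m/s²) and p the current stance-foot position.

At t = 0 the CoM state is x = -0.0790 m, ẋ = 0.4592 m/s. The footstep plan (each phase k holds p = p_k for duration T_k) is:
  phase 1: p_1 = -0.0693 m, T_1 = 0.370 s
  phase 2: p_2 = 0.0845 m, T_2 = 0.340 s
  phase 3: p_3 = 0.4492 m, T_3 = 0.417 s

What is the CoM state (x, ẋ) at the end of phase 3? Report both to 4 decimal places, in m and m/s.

phase 1: p=-0.0693, T=0.370, ωT=1.070003, cosh=1.629198, sinh=1.286190; start (x,ẋ)=(-0.079000, 0.459200) → end (x,ẋ)=(0.119129, 0.712048)
phase 2: p=0.0845, T=0.340, ωT=0.983246, cosh=1.523607, sinh=1.149512; start (x,ẋ)=(0.119129, 0.712048) → end (x,ẋ)=(0.420295, 1.199997)
phase 3: p=0.4492, T=0.417, ωT=1.205922, cosh=1.819627, sinh=1.520211; start (x,ẋ)=(0.420295, 1.199997) → end (x,ẋ)=(1.027418, 2.056474)

x = 1.0274, ẋ = 2.0565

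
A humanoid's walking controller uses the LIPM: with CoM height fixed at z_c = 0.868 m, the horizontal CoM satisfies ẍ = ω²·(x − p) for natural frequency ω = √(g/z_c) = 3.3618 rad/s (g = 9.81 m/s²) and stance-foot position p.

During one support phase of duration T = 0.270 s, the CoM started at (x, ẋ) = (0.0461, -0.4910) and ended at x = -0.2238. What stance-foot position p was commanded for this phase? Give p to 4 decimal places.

p = 0.3145

ωT = 3.3618·0.270 = 0.907686; cosh(ωT) = 1.441019, sinh(ωT) = 1.037562
x(T) = p + (x₀−p)·cosh(ωT) + (ẋ₀/ω)·sinh(ωT) ⇒ p·(1 − cosh) = x(T) − x₀·cosh − (ẋ₀/ω)·sinh
numerator   = -0.2238 − (0.0461)·1.441019 − (-0.4910/3.3618)·1.037562 = -0.138692
denominator = 1 − 1.441019 = -0.441019
p = -0.138692 / -0.441019 = 0.3145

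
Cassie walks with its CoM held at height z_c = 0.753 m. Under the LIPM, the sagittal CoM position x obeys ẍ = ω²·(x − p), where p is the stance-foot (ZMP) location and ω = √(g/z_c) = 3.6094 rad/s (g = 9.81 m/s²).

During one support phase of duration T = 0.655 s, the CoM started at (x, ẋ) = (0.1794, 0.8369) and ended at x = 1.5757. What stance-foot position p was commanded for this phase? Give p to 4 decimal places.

p = 0.1395

ωT = 3.6094·0.655 = 2.364157; cosh(ωT) = 5.364549, sinh(ωT) = 5.270521
x(T) = p + (x₀−p)·cosh(ωT) + (ẋ₀/ω)·sinh(ωT) ⇒ p·(1 − cosh) = x(T) − x₀·cosh − (ẋ₀/ω)·sinh
numerator   = 1.5757 − (0.1794)·5.364549 − (0.8369/3.6094)·5.270521 = -0.608759
denominator = 1 − 5.364549 = -4.364549
p = -0.608759 / -4.364549 = 0.1395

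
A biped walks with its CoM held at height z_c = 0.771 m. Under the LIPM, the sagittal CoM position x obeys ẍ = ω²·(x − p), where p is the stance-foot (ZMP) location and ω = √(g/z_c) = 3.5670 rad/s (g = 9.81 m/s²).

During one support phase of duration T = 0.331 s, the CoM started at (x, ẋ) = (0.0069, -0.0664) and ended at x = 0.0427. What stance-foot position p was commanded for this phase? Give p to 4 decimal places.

ωT = 3.5670·0.331 = 1.180677; cosh(ωT) = 1.781824, sinh(ωT) = 1.474754
x(T) = p + (x₀−p)·cosh(ωT) + (ẋ₀/ω)·sinh(ωT) ⇒ p·(1 − cosh) = x(T) − x₀·cosh − (ẋ₀/ω)·sinh
numerator   = 0.0427 − (0.0069)·1.781824 − (-0.0664/3.5670)·1.474754 = 0.057858
denominator = 1 − 1.781824 = -0.781824
p = 0.057858 / -0.781824 = -0.0740

p = -0.0740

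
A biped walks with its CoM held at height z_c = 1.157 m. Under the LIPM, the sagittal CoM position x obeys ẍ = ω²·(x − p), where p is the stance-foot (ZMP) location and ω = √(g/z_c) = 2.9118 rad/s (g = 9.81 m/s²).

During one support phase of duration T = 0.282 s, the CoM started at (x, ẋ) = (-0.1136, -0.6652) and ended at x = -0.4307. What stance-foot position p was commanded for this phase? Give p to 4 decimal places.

p = 0.1885

ωT = 2.9118·0.282 = 0.821128; cosh(ωT) = 1.356498, sinh(ωT) = 0.916563
x(T) = p + (x₀−p)·cosh(ωT) + (ẋ₀/ω)·sinh(ωT) ⇒ p·(1 − cosh) = x(T) − x₀·cosh − (ẋ₀/ω)·sinh
numerator   = -0.4307 − (-0.1136)·1.356498 − (-0.6652/2.9118)·0.916563 = -0.067213
denominator = 1 − 1.356498 = -0.356498
p = -0.067213 / -0.356498 = 0.1885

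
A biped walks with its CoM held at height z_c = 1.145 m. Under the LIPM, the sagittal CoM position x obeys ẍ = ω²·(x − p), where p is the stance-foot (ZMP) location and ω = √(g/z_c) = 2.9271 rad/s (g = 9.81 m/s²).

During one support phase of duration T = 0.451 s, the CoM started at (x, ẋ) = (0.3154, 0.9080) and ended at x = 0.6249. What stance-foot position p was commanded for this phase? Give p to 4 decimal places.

ωT = 2.9271·0.451 = 1.320122; cosh(ωT) = 2.005491, sinh(ωT) = 1.738388
x(T) = p + (x₀−p)·cosh(ωT) + (ẋ₀/ω)·sinh(ωT) ⇒ p·(1 − cosh) = x(T) − x₀·cosh − (ẋ₀/ω)·sinh
numerator   = 0.6249 − (0.3154)·2.005491 − (0.9080/2.9271)·1.738388 = -0.546888
denominator = 1 − 2.005491 = -1.005491
p = -0.546888 / -1.005491 = 0.5439

p = 0.5439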